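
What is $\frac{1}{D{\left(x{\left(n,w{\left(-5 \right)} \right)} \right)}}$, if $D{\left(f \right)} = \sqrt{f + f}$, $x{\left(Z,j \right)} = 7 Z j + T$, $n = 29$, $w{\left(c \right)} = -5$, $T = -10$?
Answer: $- \frac{i \sqrt{82}}{410} \approx - 0.022086 i$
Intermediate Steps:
$x{\left(Z,j \right)} = -10 + 7 Z j$ ($x{\left(Z,j \right)} = 7 Z j - 10 = -10 + 7 Z j$)
$D{\left(f \right)} = \sqrt{2} \sqrt{f}$ ($D{\left(f \right)} = \sqrt{2 f} = \sqrt{2} \sqrt{f}$)
$\frac{1}{D{\left(x{\left(n,w{\left(-5 \right)} \right)} \right)}} = \frac{1}{\sqrt{2} \sqrt{-10 + 7 \cdot 29 \left(-5\right)}} = \frac{1}{\sqrt{2} \sqrt{-10 - 1015}} = \frac{1}{\sqrt{2} \sqrt{-1025}} = \frac{1}{\sqrt{2} \cdot 5 i \sqrt{41}} = \frac{1}{5 i \sqrt{82}} = - \frac{i \sqrt{82}}{410}$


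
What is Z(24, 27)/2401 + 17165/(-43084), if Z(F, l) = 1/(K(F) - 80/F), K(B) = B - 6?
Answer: -226656251/568945762 ≈ -0.39838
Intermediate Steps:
K(B) = -6 + B
Z(F, l) = 1/(-6 + F - 80/F) (Z(F, l) = 1/((-6 + F) - 80/F) = 1/(-6 + F - 80/F))
Z(24, 27)/2401 + 17165/(-43084) = (24/(-80 + 24*(-6 + 24)))/2401 + 17165/(-43084) = (24/(-80 + 24*18))*(1/2401) + 17165*(-1/43084) = (24/(-80 + 432))*(1/2401) - 17165/43084 = (24/352)*(1/2401) - 17165/43084 = (24*(1/352))*(1/2401) - 17165/43084 = (3/44)*(1/2401) - 17165/43084 = 3/105644 - 17165/43084 = -226656251/568945762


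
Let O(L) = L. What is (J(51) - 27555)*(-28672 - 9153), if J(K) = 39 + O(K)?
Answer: 1038863625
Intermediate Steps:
J(K) = 39 + K
(J(51) - 27555)*(-28672 - 9153) = ((39 + 51) - 27555)*(-28672 - 9153) = (90 - 27555)*(-37825) = -27465*(-37825) = 1038863625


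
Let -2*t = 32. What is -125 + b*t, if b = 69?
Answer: -1229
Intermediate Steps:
t = -16 (t = -½*32 = -16)
-125 + b*t = -125 + 69*(-16) = -125 - 1104 = -1229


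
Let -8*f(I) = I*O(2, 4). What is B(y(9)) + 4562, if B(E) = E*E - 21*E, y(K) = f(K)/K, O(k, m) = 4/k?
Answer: 73077/16 ≈ 4567.3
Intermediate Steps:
f(I) = -I/4 (f(I) = -I*4/2/8 = -I*4*(1/2)/8 = -I*2/8 = -I/4)
y(K) = -1/4 (y(K) = (-K/4)/K = -1/4)
B(E) = E**2 - 21*E
B(y(9)) + 4562 = -(-21 - 1/4)/4 + 4562 = -1/4*(-85/4) + 4562 = 85/16 + 4562 = 73077/16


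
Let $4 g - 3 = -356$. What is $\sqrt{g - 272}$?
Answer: $\frac{i \sqrt{1441}}{2} \approx 18.98 i$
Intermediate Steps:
$g = - \frac{353}{4}$ ($g = \frac{3}{4} + \frac{1}{4} \left(-356\right) = \frac{3}{4} - 89 = - \frac{353}{4} \approx -88.25$)
$\sqrt{g - 272} = \sqrt{- \frac{353}{4} - 272} = \sqrt{- \frac{1441}{4}} = \frac{i \sqrt{1441}}{2}$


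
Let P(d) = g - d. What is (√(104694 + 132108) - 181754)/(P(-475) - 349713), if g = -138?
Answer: 90877/174688 - √236802/349376 ≈ 0.51883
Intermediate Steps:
P(d) = -138 - d
(√(104694 + 132108) - 181754)/(P(-475) - 349713) = (√(104694 + 132108) - 181754)/((-138 - 1*(-475)) - 349713) = (√236802 - 181754)/((-138 + 475) - 349713) = (-181754 + √236802)/(337 - 349713) = (-181754 + √236802)/(-349376) = (-181754 + √236802)*(-1/349376) = 90877/174688 - √236802/349376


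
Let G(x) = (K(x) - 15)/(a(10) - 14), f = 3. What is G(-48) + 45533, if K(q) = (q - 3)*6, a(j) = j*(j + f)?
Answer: 5281507/116 ≈ 45530.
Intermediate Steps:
a(j) = j*(3 + j) (a(j) = j*(j + 3) = j*(3 + j))
K(q) = -18 + 6*q (K(q) = (-3 + q)*6 = -18 + 6*q)
G(x) = -33/116 + 3*x/58 (G(x) = ((-18 + 6*x) - 15)/(10*(3 + 10) - 14) = (-33 + 6*x)/(10*13 - 14) = (-33 + 6*x)/(130 - 14) = (-33 + 6*x)/116 = (-33 + 6*x)*(1/116) = -33/116 + 3*x/58)
G(-48) + 45533 = (-33/116 + (3/58)*(-48)) + 45533 = (-33/116 - 72/29) + 45533 = -321/116 + 45533 = 5281507/116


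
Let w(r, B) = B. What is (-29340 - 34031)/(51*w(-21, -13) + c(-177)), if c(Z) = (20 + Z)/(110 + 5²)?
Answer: 8555085/89662 ≈ 95.415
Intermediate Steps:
c(Z) = 4/27 + Z/135 (c(Z) = (20 + Z)/(110 + 25) = (20 + Z)/135 = (20 + Z)*(1/135) = 4/27 + Z/135)
(-29340 - 34031)/(51*w(-21, -13) + c(-177)) = (-29340 - 34031)/(51*(-13) + (4/27 + (1/135)*(-177))) = -63371/(-663 + (4/27 - 59/45)) = -63371/(-663 - 157/135) = -63371/(-89662/135) = -63371*(-135/89662) = 8555085/89662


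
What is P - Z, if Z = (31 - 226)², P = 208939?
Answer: 170914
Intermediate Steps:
Z = 38025 (Z = (-195)² = 38025)
P - Z = 208939 - 1*38025 = 208939 - 38025 = 170914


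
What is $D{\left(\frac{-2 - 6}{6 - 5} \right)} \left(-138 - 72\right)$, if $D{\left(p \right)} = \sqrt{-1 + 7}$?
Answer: $- 210 \sqrt{6} \approx -514.39$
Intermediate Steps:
$D{\left(p \right)} = \sqrt{6}$
$D{\left(\frac{-2 - 6}{6 - 5} \right)} \left(-138 - 72\right) = \sqrt{6} \left(-138 - 72\right) = \sqrt{6} \left(-210\right) = - 210 \sqrt{6}$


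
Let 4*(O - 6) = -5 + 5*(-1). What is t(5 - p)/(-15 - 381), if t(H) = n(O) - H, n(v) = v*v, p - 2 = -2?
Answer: -29/1584 ≈ -0.018308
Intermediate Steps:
p = 0 (p = 2 - 2 = 0)
O = 7/2 (O = 6 + (-5 + 5*(-1))/4 = 6 + (-5 - 5)/4 = 6 + (1/4)*(-10) = 6 - 5/2 = 7/2 ≈ 3.5000)
n(v) = v**2
t(H) = 49/4 - H (t(H) = (7/2)**2 - H = 49/4 - H)
t(5 - p)/(-15 - 381) = (49/4 - (5 - 1*0))/(-15 - 381) = (49/4 - (5 + 0))/(-396) = -(49/4 - 1*5)/396 = -(49/4 - 5)/396 = -1/396*29/4 = -29/1584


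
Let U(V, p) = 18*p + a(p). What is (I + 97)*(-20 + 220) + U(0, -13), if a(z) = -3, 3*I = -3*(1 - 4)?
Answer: 19763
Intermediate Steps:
I = 3 (I = (-3*(1 - 4))/3 = (-3*(-3))/3 = (1/3)*9 = 3)
U(V, p) = -3 + 18*p (U(V, p) = 18*p - 3 = -3 + 18*p)
(I + 97)*(-20 + 220) + U(0, -13) = (3 + 97)*(-20 + 220) + (-3 + 18*(-13)) = 100*200 + (-3 - 234) = 20000 - 237 = 19763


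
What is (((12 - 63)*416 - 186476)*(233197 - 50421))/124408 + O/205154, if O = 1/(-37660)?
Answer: -36661417677686330911/120148575501640 ≈ -3.0513e+5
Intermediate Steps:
O = -1/37660 ≈ -2.6553e-5
(((12 - 63)*416 - 186476)*(233197 - 50421))/124408 + O/205154 = (((12 - 63)*416 - 186476)*(233197 - 50421))/124408 - 1/37660/205154 = ((-51*416 - 186476)*182776)*(1/124408) - 1/37660*1/205154 = ((-21216 - 186476)*182776)*(1/124408) - 1/7726099640 = -207692*182776*(1/124408) - 1/7726099640 = -37961112992*1/124408 - 1/7726099640 = -4745139124/15551 - 1/7726099640 = -36661417677686330911/120148575501640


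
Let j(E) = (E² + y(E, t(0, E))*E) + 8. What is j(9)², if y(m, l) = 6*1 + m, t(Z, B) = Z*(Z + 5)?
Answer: 50176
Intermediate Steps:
t(Z, B) = Z*(5 + Z)
y(m, l) = 6 + m
j(E) = 8 + E² + E*(6 + E) (j(E) = (E² + (6 + E)*E) + 8 = (E² + E*(6 + E)) + 8 = 8 + E² + E*(6 + E))
j(9)² = (8 + 9² + 9*(6 + 9))² = (8 + 81 + 9*15)² = (8 + 81 + 135)² = 224² = 50176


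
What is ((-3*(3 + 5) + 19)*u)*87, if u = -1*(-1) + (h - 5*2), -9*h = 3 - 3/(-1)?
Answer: 4205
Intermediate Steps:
h = -⅔ (h = -(3 - 3/(-1))/9 = -(3 - 3*(-1))/9 = -(3 + 3)/9 = -⅑*6 = -⅔ ≈ -0.66667)
u = -29/3 (u = -1*(-1) + (-⅔ - 5*2) = 1 + (-⅔ - 10) = 1 - 32/3 = -29/3 ≈ -9.6667)
((-3*(3 + 5) + 19)*u)*87 = ((-3*(3 + 5) + 19)*(-29/3))*87 = ((-3*8 + 19)*(-29/3))*87 = ((-24 + 19)*(-29/3))*87 = -5*(-29/3)*87 = (145/3)*87 = 4205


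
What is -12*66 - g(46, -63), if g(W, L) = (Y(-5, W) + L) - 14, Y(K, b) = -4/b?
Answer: -16443/23 ≈ -714.91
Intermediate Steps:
g(W, L) = -14 + L - 4/W (g(W, L) = (-4/W + L) - 14 = (L - 4/W) - 14 = -14 + L - 4/W)
-12*66 - g(46, -63) = -12*66 - (-14 - 63 - 4/46) = -792 - (-14 - 63 - 4*1/46) = -792 - (-14 - 63 - 2/23) = -792 - 1*(-1773/23) = -792 + 1773/23 = -16443/23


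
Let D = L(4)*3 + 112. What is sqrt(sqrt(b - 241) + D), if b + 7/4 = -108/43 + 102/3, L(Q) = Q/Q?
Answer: sqrt(850540 + 86*I*sqrt(1562491))/86 ≈ 10.745 + 0.67635*I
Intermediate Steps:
L(Q) = 1
b = 5115/172 (b = -7/4 + (-108/43 + 102/3) = -7/4 + (-108*1/43 + 102*(1/3)) = -7/4 + (-108/43 + 34) = -7/4 + 1354/43 = 5115/172 ≈ 29.738)
D = 115 (D = 1*3 + 112 = 3 + 112 = 115)
sqrt(sqrt(b - 241) + D) = sqrt(sqrt(5115/172 - 241) + 115) = sqrt(sqrt(-36337/172) + 115) = sqrt(I*sqrt(1562491)/86 + 115) = sqrt(115 + I*sqrt(1562491)/86)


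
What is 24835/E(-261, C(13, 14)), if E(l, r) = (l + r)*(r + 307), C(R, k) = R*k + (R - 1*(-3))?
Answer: -4967/6363 ≈ -0.78061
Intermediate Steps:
C(R, k) = 3 + R + R*k (C(R, k) = R*k + (R + 3) = R*k + (3 + R) = 3 + R + R*k)
E(l, r) = (307 + r)*(l + r) (E(l, r) = (l + r)*(307 + r) = (307 + r)*(l + r))
24835/E(-261, C(13, 14)) = 24835/((3 + 13 + 13*14)² + 307*(-261) + 307*(3 + 13 + 13*14) - 261*(3 + 13 + 13*14)) = 24835/((3 + 13 + 182)² - 80127 + 307*(3 + 13 + 182) - 261*(3 + 13 + 182)) = 24835/(198² - 80127 + 307*198 - 261*198) = 24835/(39204 - 80127 + 60786 - 51678) = 24835/(-31815) = 24835*(-1/31815) = -4967/6363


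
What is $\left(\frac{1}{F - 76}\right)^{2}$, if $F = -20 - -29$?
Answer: $\frac{1}{4489} \approx 0.00022277$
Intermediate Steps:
$F = 9$ ($F = -20 + 29 = 9$)
$\left(\frac{1}{F - 76}\right)^{2} = \left(\frac{1}{9 - 76}\right)^{2} = \left(\frac{1}{-67}\right)^{2} = \left(- \frac{1}{67}\right)^{2} = \frac{1}{4489}$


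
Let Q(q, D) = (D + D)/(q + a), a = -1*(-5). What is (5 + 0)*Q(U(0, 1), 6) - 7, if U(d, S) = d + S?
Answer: 3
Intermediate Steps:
U(d, S) = S + d
a = 5
Q(q, D) = 2*D/(5 + q) (Q(q, D) = (D + D)/(q + 5) = (2*D)/(5 + q) = 2*D/(5 + q))
(5 + 0)*Q(U(0, 1), 6) - 7 = (5 + 0)*(2*6/(5 + (1 + 0))) - 7 = 5*(2*6/(5 + 1)) - 7 = 5*(2*6/6) - 7 = 5*(2*6*(⅙)) - 7 = 5*2 - 7 = 10 - 7 = 3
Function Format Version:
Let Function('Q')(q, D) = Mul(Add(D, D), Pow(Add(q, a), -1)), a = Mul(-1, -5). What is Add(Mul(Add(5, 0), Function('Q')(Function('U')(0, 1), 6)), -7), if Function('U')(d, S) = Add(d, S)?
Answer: 3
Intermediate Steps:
Function('U')(d, S) = Add(S, d)
a = 5
Function('Q')(q, D) = Mul(2, D, Pow(Add(5, q), -1)) (Function('Q')(q, D) = Mul(Add(D, D), Pow(Add(q, 5), -1)) = Mul(Mul(2, D), Pow(Add(5, q), -1)) = Mul(2, D, Pow(Add(5, q), -1)))
Add(Mul(Add(5, 0), Function('Q')(Function('U')(0, 1), 6)), -7) = Add(Mul(Add(5, 0), Mul(2, 6, Pow(Add(5, Add(1, 0)), -1))), -7) = Add(Mul(5, Mul(2, 6, Pow(Add(5, 1), -1))), -7) = Add(Mul(5, Mul(2, 6, Pow(6, -1))), -7) = Add(Mul(5, Mul(2, 6, Rational(1, 6))), -7) = Add(Mul(5, 2), -7) = Add(10, -7) = 3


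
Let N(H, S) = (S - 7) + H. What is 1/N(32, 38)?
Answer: 1/63 ≈ 0.015873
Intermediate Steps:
N(H, S) = -7 + H + S (N(H, S) = (-7 + S) + H = -7 + H + S)
1/N(32, 38) = 1/(-7 + 32 + 38) = 1/63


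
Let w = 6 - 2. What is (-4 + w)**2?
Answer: 0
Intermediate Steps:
w = 4
(-4 + w)**2 = (-4 + 4)**2 = 0**2 = 0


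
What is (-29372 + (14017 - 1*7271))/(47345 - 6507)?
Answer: -11313/20419 ≈ -0.55404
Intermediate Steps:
(-29372 + (14017 - 1*7271))/(47345 - 6507) = (-29372 + (14017 - 7271))/40838 = (-29372 + 6746)*(1/40838) = -22626*1/40838 = -11313/20419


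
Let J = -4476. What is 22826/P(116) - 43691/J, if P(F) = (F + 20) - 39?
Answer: 106407203/434172 ≈ 245.08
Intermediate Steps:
P(F) = -19 + F (P(F) = (20 + F) - 39 = -19 + F)
22826/P(116) - 43691/J = 22826/(-19 + 116) - 43691/(-4476) = 22826/97 - 43691*(-1/4476) = 22826*(1/97) + 43691/4476 = 22826/97 + 43691/4476 = 106407203/434172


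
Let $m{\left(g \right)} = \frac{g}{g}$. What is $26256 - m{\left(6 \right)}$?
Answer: $26255$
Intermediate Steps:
$m{\left(g \right)} = 1$
$26256 - m{\left(6 \right)} = 26256 - 1 = 26255$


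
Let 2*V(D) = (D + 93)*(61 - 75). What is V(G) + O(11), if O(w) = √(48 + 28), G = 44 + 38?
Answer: -1225 + 2*√19 ≈ -1216.3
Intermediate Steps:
G = 82
O(w) = 2*√19 (O(w) = √76 = 2*√19)
V(D) = -651 - 7*D (V(D) = ((D + 93)*(61 - 75))/2 = ((93 + D)*(-14))/2 = (-1302 - 14*D)/2 = -651 - 7*D)
V(G) + O(11) = (-651 - 7*82) + 2*√19 = (-651 - 574) + 2*√19 = -1225 + 2*√19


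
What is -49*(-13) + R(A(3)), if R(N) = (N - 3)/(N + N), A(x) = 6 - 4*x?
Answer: 2551/4 ≈ 637.75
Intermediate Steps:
R(N) = (-3 + N)/(2*N) (R(N) = (-3 + N)/((2*N)) = (-3 + N)*(1/(2*N)) = (-3 + N)/(2*N))
-49*(-13) + R(A(3)) = -49*(-13) + (-3 + (6 - 4*3))/(2*(6 - 4*3)) = 637 + (-3 + (6 - 12))/(2*(6 - 12)) = 637 + (½)*(-3 - 6)/(-6) = 637 + (½)*(-⅙)*(-9) = 637 + ¾ = 2551/4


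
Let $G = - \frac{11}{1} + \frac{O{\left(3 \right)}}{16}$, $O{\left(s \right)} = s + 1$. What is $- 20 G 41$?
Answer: $8815$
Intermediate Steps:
$O{\left(s \right)} = 1 + s$
$G = - \frac{43}{4}$ ($G = - \frac{11}{1} + \frac{1 + 3}{16} = \left(-11\right) 1 + 4 \cdot \frac{1}{16} = -11 + \frac{1}{4} = - \frac{43}{4} \approx -10.75$)
$- 20 G 41 = \left(-20\right) \left(- \frac{43}{4}\right) 41 = 215 \cdot 41 = 8815$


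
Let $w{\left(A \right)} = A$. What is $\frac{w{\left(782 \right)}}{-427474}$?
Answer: $- \frac{391}{213737} \approx -0.0018294$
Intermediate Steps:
$\frac{w{\left(782 \right)}}{-427474} = \frac{782}{-427474} = 782 \left(- \frac{1}{427474}\right) = - \frac{391}{213737}$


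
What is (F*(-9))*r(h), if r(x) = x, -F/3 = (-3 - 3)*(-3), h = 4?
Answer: 1944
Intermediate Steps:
F = -54 (F = -3*(-3 - 3)*(-3) = -(-18)*(-3) = -3*18 = -54)
(F*(-9))*r(h) = -54*(-9)*4 = 486*4 = 1944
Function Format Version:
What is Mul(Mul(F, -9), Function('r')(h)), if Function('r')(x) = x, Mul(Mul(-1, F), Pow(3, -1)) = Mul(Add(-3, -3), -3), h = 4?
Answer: 1944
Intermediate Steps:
F = -54 (F = Mul(-3, Mul(Add(-3, -3), -3)) = Mul(-3, Mul(-6, -3)) = Mul(-3, 18) = -54)
Mul(Mul(F, -9), Function('r')(h)) = Mul(Mul(-54, -9), 4) = Mul(486, 4) = 1944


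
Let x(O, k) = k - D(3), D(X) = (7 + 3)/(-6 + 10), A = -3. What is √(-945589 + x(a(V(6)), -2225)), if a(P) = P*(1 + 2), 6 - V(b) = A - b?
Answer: I*√3791266/2 ≈ 973.56*I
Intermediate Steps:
V(b) = 9 + b (V(b) = 6 - (-3 - b) = 6 + (3 + b) = 9 + b)
D(X) = 5/2 (D(X) = 10/4 = 10*(¼) = 5/2)
a(P) = 3*P (a(P) = P*3 = 3*P)
x(O, k) = -5/2 + k (x(O, k) = k - 1*5/2 = k - 5/2 = -5/2 + k)
√(-945589 + x(a(V(6)), -2225)) = √(-945589 + (-5/2 - 2225)) = √(-945589 - 4455/2) = √(-1895633/2) = I*√3791266/2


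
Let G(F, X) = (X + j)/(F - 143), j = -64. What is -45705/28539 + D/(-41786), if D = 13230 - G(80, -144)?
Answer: -381217646/198755109 ≈ -1.9180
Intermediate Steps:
G(F, X) = (-64 + X)/(-143 + F) (G(F, X) = (X - 64)/(F - 143) = (-64 + X)/(-143 + F))
D = 833282/63 (D = 13230 - (-64 - 144)/(-143 + 80) = 13230 - (-208)/(-63) = 13230 - (-1)*(-208)/63 = 13230 - 1*208/63 = 13230 - 208/63 = 833282/63 ≈ 13227.)
-45705/28539 + D/(-41786) = -45705/28539 + (833282/63)/(-41786) = -45705*1/28539 + (833282/63)*(-1/41786) = -15235/9513 - 416641/1316259 = -381217646/198755109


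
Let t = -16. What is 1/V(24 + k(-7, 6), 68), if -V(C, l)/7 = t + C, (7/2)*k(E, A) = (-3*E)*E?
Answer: 1/238 ≈ 0.0042017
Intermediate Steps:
k(E, A) = -6*E²/7 (k(E, A) = 2*((-3*E)*E)/7 = 2*(-3*E²)/7 = -6*E²/7)
V(C, l) = 112 - 7*C (V(C, l) = -7*(-16 + C) = 112 - 7*C)
1/V(24 + k(-7, 6), 68) = 1/(112 - 7*(24 - 6/7*(-7)²)) = 1/(112 - 7*(24 - 6/7*49)) = 1/(112 - 7*(24 - 42)) = 1/(112 - 7*(-18)) = 1/(112 + 126) = 1/238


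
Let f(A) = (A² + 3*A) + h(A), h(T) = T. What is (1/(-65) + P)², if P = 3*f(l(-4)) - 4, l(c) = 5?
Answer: 72488196/4225 ≈ 17157.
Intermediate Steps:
f(A) = A² + 4*A (f(A) = (A² + 3*A) + A = A² + 4*A)
P = 131 (P = 3*(5*(4 + 5)) - 4 = 3*(5*9) - 4 = 3*45 - 4 = 135 - 4 = 131)
(1/(-65) + P)² = (1/(-65) + 131)² = (-1/65 + 131)² = (8514/65)² = 72488196/4225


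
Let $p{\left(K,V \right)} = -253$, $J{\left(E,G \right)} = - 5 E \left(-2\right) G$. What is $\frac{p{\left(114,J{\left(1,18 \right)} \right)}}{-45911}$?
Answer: $\frac{253}{45911} \approx 0.0055107$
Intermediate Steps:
$J{\left(E,G \right)} = 10 E G$
$\frac{p{\left(114,J{\left(1,18 \right)} \right)}}{-45911} = - \frac{253}{-45911} = \left(-253\right) \left(- \frac{1}{45911}\right) = \frac{253}{45911}$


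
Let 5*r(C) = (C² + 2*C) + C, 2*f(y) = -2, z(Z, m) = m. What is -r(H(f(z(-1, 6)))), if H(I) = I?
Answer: ⅖ ≈ 0.40000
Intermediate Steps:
f(y) = -1 (f(y) = (½)*(-2) = -1)
r(C) = C²/5 + 3*C/5 (r(C) = ((C² + 2*C) + C)/5 = (C² + 3*C)/5 = C²/5 + 3*C/5)
-r(H(f(z(-1, 6)))) = -(-1)*(3 - 1)/5 = -(-1)*2/5 = -1*(-⅖) = ⅖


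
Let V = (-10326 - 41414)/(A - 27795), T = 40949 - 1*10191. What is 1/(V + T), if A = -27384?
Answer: 55179/1697247422 ≈ 3.2511e-5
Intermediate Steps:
T = 30758 (T = 40949 - 10191 = 30758)
V = 51740/55179 (V = (-10326 - 41414)/(-27384 - 27795) = -51740/(-55179) = -51740*(-1/55179) = 51740/55179 ≈ 0.93768)
1/(V + T) = 1/(51740/55179 + 30758) = 1/(1697247422/55179) = 55179/1697247422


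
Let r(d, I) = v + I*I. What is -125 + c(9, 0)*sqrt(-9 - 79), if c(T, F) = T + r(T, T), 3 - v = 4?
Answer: -125 + 178*I*sqrt(22) ≈ -125.0 + 834.89*I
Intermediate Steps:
v = -1 (v = 3 - 1*4 = 3 - 4 = -1)
r(d, I) = -1 + I**2 (r(d, I) = -1 + I*I = -1 + I**2)
c(T, F) = -1 + T + T**2 (c(T, F) = T + (-1 + T**2) = -1 + T + T**2)
-125 + c(9, 0)*sqrt(-9 - 79) = -125 + (-1 + 9 + 9**2)*sqrt(-9 - 79) = -125 + (-1 + 9 + 81)*sqrt(-88) = -125 + 89*(2*I*sqrt(22)) = -125 + 178*I*sqrt(22)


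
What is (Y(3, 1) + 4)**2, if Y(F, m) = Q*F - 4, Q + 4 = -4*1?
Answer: 576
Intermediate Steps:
Q = -8 (Q = -4 - 4*1 = -4 - 4 = -8)
Y(F, m) = -4 - 8*F (Y(F, m) = -8*F - 4 = -4 - 8*F)
(Y(3, 1) + 4)**2 = ((-4 - 8*3) + 4)**2 = ((-4 - 24) + 4)**2 = (-28 + 4)**2 = (-24)**2 = 576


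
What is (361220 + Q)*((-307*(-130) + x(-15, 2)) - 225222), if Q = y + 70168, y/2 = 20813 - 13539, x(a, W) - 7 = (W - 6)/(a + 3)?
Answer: -247902065504/3 ≈ -8.2634e+10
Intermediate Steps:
x(a, W) = 7 + (-6 + W)/(3 + a) (x(a, W) = 7 + (W - 6)/(a + 3) = 7 + (-6 + W)/(3 + a))
y = 14548 (y = 2*(20813 - 13539) = 2*7274 = 14548)
Q = 84716 (Q = 14548 + 70168 = 84716)
(361220 + Q)*((-307*(-130) + x(-15, 2)) - 225222) = (361220 + 84716)*((-307*(-130) + (15 + 2 + 7*(-15))/(3 - 15)) - 225222) = 445936*((39910 + (15 + 2 - 105)/(-12)) - 225222) = 445936*((39910 - 1/12*(-88)) - 225222) = 445936*((39910 + 22/3) - 225222) = 445936*(119752/3 - 225222) = 445936*(-555914/3) = -247902065504/3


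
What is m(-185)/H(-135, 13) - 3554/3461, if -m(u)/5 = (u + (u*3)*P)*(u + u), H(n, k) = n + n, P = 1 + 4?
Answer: 1895147642/93447 ≈ 20280.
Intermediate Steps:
P = 5
H(n, k) = 2*n
m(u) = -160*u² (m(u) = -5*(u + (u*3)*5)*(u + u) = -5*(u + (3*u)*5)*2*u = -5*(u + 15*u)*2*u = -5*16*u*2*u = -160*u²)
m(-185)/H(-135, 13) - 3554/3461 = (-160*(-185)²)/((2*(-135))) - 3554/3461 = -160*34225/(-270) - 3554*1/3461 = -5476000*(-1/270) - 3554/3461 = 547600/27 - 3554/3461 = 1895147642/93447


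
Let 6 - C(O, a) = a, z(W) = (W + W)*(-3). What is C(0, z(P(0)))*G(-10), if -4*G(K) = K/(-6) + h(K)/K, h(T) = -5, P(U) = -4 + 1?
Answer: 13/2 ≈ 6.5000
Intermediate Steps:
P(U) = -3
z(W) = -6*W (z(W) = (2*W)*(-3) = -6*W)
C(O, a) = 6 - a
G(K) = K/24 + 5/(4*K) (G(K) = -(K/(-6) - 5/K)/4 = -(K*(-1/6) - 5/K)/4 = -(-K/6 - 5/K)/4 = -(-5/K - K/6)/4 = K/24 + 5/(4*K))
C(0, z(P(0)))*G(-10) = (6 - (-6)*(-3))*((1/24)*(30 + (-10)**2)/(-10)) = (6 - 1*18)*((1/24)*(-1/10)*(30 + 100)) = (6 - 18)*((1/24)*(-1/10)*130) = -12*(-13/24) = 13/2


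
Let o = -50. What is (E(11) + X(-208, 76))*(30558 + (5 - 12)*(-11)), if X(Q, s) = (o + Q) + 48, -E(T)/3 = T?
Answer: -7444305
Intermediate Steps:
E(T) = -3*T
X(Q, s) = -2 + Q (X(Q, s) = (-50 + Q) + 48 = -2 + Q)
(E(11) + X(-208, 76))*(30558 + (5 - 12)*(-11)) = (-3*11 + (-2 - 208))*(30558 + (5 - 12)*(-11)) = (-33 - 210)*(30558 - 7*(-11)) = -243*(30558 + 77) = -243*30635 = -7444305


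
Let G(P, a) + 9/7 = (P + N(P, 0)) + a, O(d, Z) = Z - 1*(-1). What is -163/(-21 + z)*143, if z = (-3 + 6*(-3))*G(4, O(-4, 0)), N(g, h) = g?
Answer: 23309/183 ≈ 127.37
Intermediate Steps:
O(d, Z) = 1 + Z (O(d, Z) = Z + 1 = 1 + Z)
G(P, a) = -9/7 + a + 2*P (G(P, a) = -9/7 + ((P + P) + a) = -9/7 + (2*P + a) = -9/7 + (a + 2*P) = -9/7 + a + 2*P)
z = -162 (z = (-3 + 6*(-3))*(-9/7 + (1 + 0) + 2*4) = (-3 - 18)*(-9/7 + 1 + 8) = -21*54/7 = -162)
-163/(-21 + z)*143 = -163/(-21 - 162)*143 = -163/(-183)*143 = -163*(-1/183)*143 = (163/183)*143 = 23309/183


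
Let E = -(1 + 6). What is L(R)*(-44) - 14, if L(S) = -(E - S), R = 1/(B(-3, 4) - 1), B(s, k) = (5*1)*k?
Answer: -6162/19 ≈ -324.32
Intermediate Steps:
B(s, k) = 5*k
R = 1/19 (R = 1/(5*4 - 1) = 1/(20 - 1) = 1/19 ≈ 0.052632)
E = -7 (E = -1*7 = -7)
L(S) = 7 + S (L(S) = -(-7 - S) = 7 + S)
L(R)*(-44) - 14 = (7 + 1/19)*(-44) - 14 = (134/19)*(-44) - 14 = -5896/19 - 14 = -6162/19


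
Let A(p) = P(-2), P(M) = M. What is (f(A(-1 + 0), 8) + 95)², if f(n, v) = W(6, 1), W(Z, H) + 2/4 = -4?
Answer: 32761/4 ≈ 8190.3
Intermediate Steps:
W(Z, H) = -9/2 (W(Z, H) = -½ - 4 = -9/2)
A(p) = -2
f(n, v) = -9/2
(f(A(-1 + 0), 8) + 95)² = (-9/2 + 95)² = (181/2)² = 32761/4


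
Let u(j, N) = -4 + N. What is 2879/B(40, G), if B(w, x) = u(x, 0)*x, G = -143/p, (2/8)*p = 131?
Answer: 377149/143 ≈ 2637.4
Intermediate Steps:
p = 524 (p = 4*131 = 524)
G = -143/524 ≈ -0.27290
B(w, x) = -4*x (B(w, x) = (-4 + 0)*x = -4*x)
2879/B(40, G) = 2879/((-4*(-143/524))) = 2879/(143/131) = 2879*(131/143) = 377149/143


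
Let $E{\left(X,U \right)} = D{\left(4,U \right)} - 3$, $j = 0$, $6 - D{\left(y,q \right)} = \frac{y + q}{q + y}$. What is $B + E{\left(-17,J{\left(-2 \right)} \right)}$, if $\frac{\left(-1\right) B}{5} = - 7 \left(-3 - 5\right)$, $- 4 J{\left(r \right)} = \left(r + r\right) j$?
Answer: $-278$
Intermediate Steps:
$D{\left(y,q \right)} = 5$ ($D{\left(y,q \right)} = 6 - \frac{y + q}{q + y} = 6 - \frac{q + y}{q + y} = 6 - 1 = 5$)
$J{\left(r \right)} = 0$ ($J{\left(r \right)} = - \frac{\left(r + r\right) 0}{4} = - \frac{2 r 0}{4} = \left(- \frac{1}{4}\right) 0 = 0$)
$E{\left(X,U \right)} = 2$ ($E{\left(X,U \right)} = 5 - 3 = 2$)
$B = -280$ ($B = - 5 \left(- 7 \left(-3 - 5\right)\right) = - 5 \left(\left(-7\right) \left(-8\right)\right) = \left(-5\right) 56 = -280$)
$B + E{\left(-17,J{\left(-2 \right)} \right)} = -280 + 2 = -278$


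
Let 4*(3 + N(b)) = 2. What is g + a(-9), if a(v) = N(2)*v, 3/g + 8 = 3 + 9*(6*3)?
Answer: 7071/314 ≈ 22.519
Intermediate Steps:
N(b) = -5/2 (N(b) = -3 + (1/4)*2 = -3 + 1/2 = -5/2)
g = 3/157 (g = 3/(-8 + (3 + 9*(6*3))) = 3/(-8 + (3 + 9*18)) = 3/(-8 + (3 + 162)) = 3/(-8 + 165) = 3/157 ≈ 0.019108)
a(v) = -5*v/2
g + a(-9) = 3/157 - 5/2*(-9) = 3/157 + 45/2 = 7071/314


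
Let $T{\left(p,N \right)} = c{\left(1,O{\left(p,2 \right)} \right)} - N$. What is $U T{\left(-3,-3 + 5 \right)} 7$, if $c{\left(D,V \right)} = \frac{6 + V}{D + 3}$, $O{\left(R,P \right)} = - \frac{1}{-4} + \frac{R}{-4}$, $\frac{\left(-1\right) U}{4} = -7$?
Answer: $-49$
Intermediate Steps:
$U = 28$ ($U = \left(-4\right) \left(-7\right) = 28$)
$O{\left(R,P \right)} = \frac{1}{4} - \frac{R}{4}$ ($O{\left(R,P \right)} = \left(-1\right) \left(- \frac{1}{4}\right) + R \left(- \frac{1}{4}\right) = \frac{1}{4} - \frac{R}{4}$)
$c{\left(D,V \right)} = \frac{6 + V}{3 + D}$
$T{\left(p,N \right)} = \frac{25}{16} - N - \frac{p}{16}$ ($T{\left(p,N \right)} = \frac{6 - \left(- \frac{1}{4} + \frac{p}{4}\right)}{3 + 1} - N = \frac{\frac{25}{4} - \frac{p}{4}}{4} - N = \left(\frac{25}{16} - \frac{p}{16}\right) - N = \frac{25}{16} - N - \frac{p}{16}$)
$U T{\left(-3,-3 + 5 \right)} 7 = 28 \left(\frac{25}{16} - \left(-3 + 5\right) - - \frac{3}{16}\right) 7 = 28 \left(\frac{25}{16} - 2 + \frac{3}{16}\right) 7 = 28 \left(- \frac{1}{4}\right) 7 = \left(-7\right) 7 = -49$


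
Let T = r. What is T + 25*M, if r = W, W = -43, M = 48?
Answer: 1157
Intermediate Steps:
r = -43
T = -43
T + 25*M = -43 + 25*48 = -43 + 1200 = 1157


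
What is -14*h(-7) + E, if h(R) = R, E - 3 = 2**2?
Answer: 105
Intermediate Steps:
E = 7 (E = 3 + 2**2 = 3 + 4 = 7)
-14*h(-7) + E = -14*(-7) + 7 = 98 + 7 = 105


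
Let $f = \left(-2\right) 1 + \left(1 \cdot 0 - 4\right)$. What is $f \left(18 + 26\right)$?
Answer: $-264$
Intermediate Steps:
$f = -6$ ($f = -2 + \left(0 - 4\right) = -2 - 4 = -6$)
$f \left(18 + 26\right) = - 6 \left(18 + 26\right) = \left(-6\right) 44 = -264$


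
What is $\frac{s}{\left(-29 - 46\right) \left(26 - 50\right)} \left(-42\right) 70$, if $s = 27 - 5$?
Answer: $- \frac{539}{15} \approx -35.933$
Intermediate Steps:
$s = 22$ ($s = 27 - 5 = 22$)
$\frac{s}{\left(-29 - 46\right) \left(26 - 50\right)} \left(-42\right) 70 = \frac{22}{\left(-29 - 46\right) \left(26 - 50\right)} \left(-42\right) 70 = \frac{22}{\left(-75\right) \left(-24\right)} \left(-42\right) 70 = \frac{22}{1800} \left(-42\right) 70 = 22 \cdot \frac{1}{1800} \left(-42\right) 70 = \frac{11}{900} \left(-42\right) 70 = \left(- \frac{77}{150}\right) 70 = - \frac{539}{15}$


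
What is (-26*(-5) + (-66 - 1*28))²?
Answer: 1296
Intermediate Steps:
(-26*(-5) + (-66 - 1*28))² = (130 + (-66 - 28))² = (130 - 94)² = 36² = 1296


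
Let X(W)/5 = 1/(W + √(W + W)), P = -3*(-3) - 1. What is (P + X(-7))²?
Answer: (816*√14 + 1705*I)/(7*(2*√14 + 5*I)) ≈ 55.332 - 4.4214*I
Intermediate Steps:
P = 8 (P = 9 - 1 = 8)
X(W) = 5/(W + √2*√W) (X(W) = 5/(W + √(W + W)) = 5/(W + √(2*W)) = 5/(W + √2*√W))
(P + X(-7))² = (8 + 5/(-7 + √2*√(-7)))² = (8 + 5/(-7 + √2*(I*√7)))² = (8 + 5/(-7 + I*√14))²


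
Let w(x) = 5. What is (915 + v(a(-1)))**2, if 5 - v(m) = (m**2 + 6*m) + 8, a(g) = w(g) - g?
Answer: 705600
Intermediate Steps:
a(g) = 5 - g
v(m) = -3 - m**2 - 6*m (v(m) = 5 - ((m**2 + 6*m) + 8) = 5 - (8 + m**2 + 6*m) = 5 + (-8 - m**2 - 6*m) = -3 - m**2 - 6*m)
(915 + v(a(-1)))**2 = (915 + (-3 - (5 - 1*(-1))**2 - 6*(5 - 1*(-1))))**2 = (915 + (-3 - (5 + 1)**2 - 6*(5 + 1)))**2 = (915 + (-3 - 1*6**2 - 6*6))**2 = (915 + (-3 - 1*36 - 36))**2 = (915 + (-3 - 36 - 36))**2 = (915 - 75)**2 = 840**2 = 705600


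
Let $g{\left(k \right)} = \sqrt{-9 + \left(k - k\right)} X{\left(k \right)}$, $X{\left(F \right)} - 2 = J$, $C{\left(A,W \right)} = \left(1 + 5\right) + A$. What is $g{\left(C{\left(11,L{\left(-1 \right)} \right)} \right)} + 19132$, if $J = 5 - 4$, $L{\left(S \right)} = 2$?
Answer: $19132 + 9 i \approx 19132.0 + 9.0 i$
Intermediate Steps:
$C{\left(A,W \right)} = 6 + A$
$J = 1$ ($J = 5 - 4 = 1$)
$X{\left(F \right)} = 3$ ($X{\left(F \right)} = 2 + 1 = 3$)
$g{\left(k \right)} = 9 i$ ($g{\left(k \right)} = \sqrt{-9 + \left(k - k\right)} 3 = \sqrt{-9 + 0} \cdot 3 = \sqrt{-9} \cdot 3 = 3 i 3 = 9 i$)
$g{\left(C{\left(11,L{\left(-1 \right)} \right)} \right)} + 19132 = 9 i + 19132 = 19132 + 9 i$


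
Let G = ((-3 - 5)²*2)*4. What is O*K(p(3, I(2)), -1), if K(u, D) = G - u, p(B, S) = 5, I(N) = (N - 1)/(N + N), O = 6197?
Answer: 3141879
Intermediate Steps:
I(N) = (-1 + N)/(2*N) (I(N) = (-1 + N)/((2*N)) = (-1 + N)*(1/(2*N)) = (-1 + N)/(2*N))
G = 512 (G = ((-8)²*2)*4 = (64*2)*4 = 128*4 = 512)
K(u, D) = 512 - u
O*K(p(3, I(2)), -1) = 6197*(512 - 1*5) = 6197*(512 - 5) = 6197*507 = 3141879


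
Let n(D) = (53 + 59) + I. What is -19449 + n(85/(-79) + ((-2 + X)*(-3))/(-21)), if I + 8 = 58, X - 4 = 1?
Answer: -19287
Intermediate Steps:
X = 5 (X = 4 + 1 = 5)
I = 50 (I = -8 + 58 = 50)
n(D) = 162 (n(D) = (53 + 59) + 50 = 112 + 50 = 162)
-19449 + n(85/(-79) + ((-2 + X)*(-3))/(-21)) = -19449 + 162 = -19287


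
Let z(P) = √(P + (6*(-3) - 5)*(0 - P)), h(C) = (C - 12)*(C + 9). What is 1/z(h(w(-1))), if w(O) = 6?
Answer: -I*√15/180 ≈ -0.021517*I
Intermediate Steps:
h(C) = (-12 + C)*(9 + C)
z(P) = 2*√6*√P (z(P) = √(P + (-18 - 5)*(-P)) = √(P - (-23)*P) = √(P + 23*P) = √(24*P) = 2*√6*√P)
1/z(h(w(-1))) = 1/(2*√6*√(-108 + 6² - 3*6)) = 1/(2*√6*√(-108 + 36 - 18)) = 1/(2*√6*√(-90)) = 1/(2*√6*(3*I*√10)) = 1/(12*I*√15) = -I*√15/180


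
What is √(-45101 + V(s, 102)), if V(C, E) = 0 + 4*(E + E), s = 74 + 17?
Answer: I*√44285 ≈ 210.44*I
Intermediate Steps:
s = 91
V(C, E) = 8*E (V(C, E) = 0 + 4*(2*E) = 0 + 8*E = 8*E)
√(-45101 + V(s, 102)) = √(-45101 + 8*102) = √(-45101 + 816) = √(-44285) = I*√44285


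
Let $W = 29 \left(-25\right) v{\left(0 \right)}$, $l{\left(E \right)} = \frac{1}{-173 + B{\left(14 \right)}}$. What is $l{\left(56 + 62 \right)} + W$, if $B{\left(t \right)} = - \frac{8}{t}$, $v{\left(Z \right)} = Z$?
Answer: $- \frac{7}{1215} \approx -0.0057613$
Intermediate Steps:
$l{\left(E \right)} = - \frac{7}{1215}$ ($l{\left(E \right)} = \frac{1}{-173 - \frac{8}{14}} = \frac{1}{-173 - \frac{4}{7}} = \frac{1}{- \frac{1215}{7}} = - \frac{7}{1215}$)
$W = 0$ ($W = 29 \left(-25\right) 0 = \left(-725\right) 0 = 0$)
$l{\left(56 + 62 \right)} + W = - \frac{7}{1215} + 0 = - \frac{7}{1215}$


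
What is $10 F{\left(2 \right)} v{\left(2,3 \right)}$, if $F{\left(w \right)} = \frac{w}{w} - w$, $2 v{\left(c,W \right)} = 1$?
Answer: $-5$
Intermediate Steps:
$v{\left(c,W \right)} = \frac{1}{2}$ ($v{\left(c,W \right)} = \frac{1}{2} \cdot 1 = \frac{1}{2}$)
$F{\left(w \right)} = 1 - w$
$10 F{\left(2 \right)} v{\left(2,3 \right)} = 10 \left(1 - 2\right) \frac{1}{2} = 10 \left(-1\right) \frac{1}{2} = \left(-10\right) \frac{1}{2} = -5$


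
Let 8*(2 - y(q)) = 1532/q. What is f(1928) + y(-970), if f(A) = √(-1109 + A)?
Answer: 4263/1940 + 3*√91 ≈ 30.816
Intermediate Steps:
y(q) = 2 - 383/(2*q)
f(1928) + y(-970) = √(-1109 + 1928) + (2 - 383/2/(-970)) = √819 + (2 - 383/2*(-1/970)) = 3*√91 + (2 + 383/1940) = 3*√91 + 4263/1940 = 4263/1940 + 3*√91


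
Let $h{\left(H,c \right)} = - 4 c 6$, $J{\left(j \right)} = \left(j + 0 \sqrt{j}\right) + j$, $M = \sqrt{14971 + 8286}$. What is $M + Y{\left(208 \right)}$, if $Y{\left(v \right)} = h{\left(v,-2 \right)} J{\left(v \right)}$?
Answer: $19968 + \sqrt{23257} \approx 20121.0$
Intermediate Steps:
$M = \sqrt{23257} \approx 152.5$
$J{\left(j \right)} = 2 j$ ($J{\left(j \right)} = \left(j + 0\right) + j = j + j = 2 j$)
$h{\left(H,c \right)} = - 24 c$
$Y{\left(v \right)} = 96 v$ ($Y{\left(v \right)} = \left(-24\right) \left(-2\right) 2 v = 48 \cdot 2 v = 96 v$)
$M + Y{\left(208 \right)} = \sqrt{23257} + 96 \cdot 208 = \sqrt{23257} + 19968 = 19968 + \sqrt{23257}$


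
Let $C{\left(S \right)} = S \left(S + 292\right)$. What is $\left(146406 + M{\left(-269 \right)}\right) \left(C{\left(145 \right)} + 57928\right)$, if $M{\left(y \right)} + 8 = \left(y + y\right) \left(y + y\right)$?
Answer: $52864583706$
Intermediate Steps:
$M{\left(y \right)} = -8 + 4 y^{2}$ ($M{\left(y \right)} = -8 + \left(y + y\right) \left(y + y\right) = -8 + 2 y 2 y = -8 + 4 y^{2}$)
$C{\left(S \right)} = S \left(292 + S\right)$
$\left(146406 + M{\left(-269 \right)}\right) \left(C{\left(145 \right)} + 57928\right) = \left(146406 - \left(8 - 4 \left(-269\right)^{2}\right)\right) \left(145 \left(292 + 145\right) + 57928\right) = \left(146406 + \left(-8 + 4 \cdot 72361\right)\right) \left(145 \cdot 437 + 57928\right) = \left(146406 + \left(-8 + 289444\right)\right) \left(63365 + 57928\right) = \left(146406 + 289436\right) 121293 = 435842 \cdot 121293 = 52864583706$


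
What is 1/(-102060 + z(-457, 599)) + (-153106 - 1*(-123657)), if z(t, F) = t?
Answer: -3019023134/102517 ≈ -29449.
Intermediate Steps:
1/(-102060 + z(-457, 599)) + (-153106 - 1*(-123657)) = 1/(-102060 - 457) + (-153106 - 1*(-123657)) = 1/(-102517) + (-153106 + 123657) = -1/102517 - 29449 = -3019023134/102517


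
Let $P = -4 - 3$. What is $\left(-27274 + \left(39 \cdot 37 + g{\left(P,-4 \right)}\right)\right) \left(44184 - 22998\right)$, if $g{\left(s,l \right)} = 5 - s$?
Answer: $-547001334$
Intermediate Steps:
$P = -7$
$\left(-27274 + \left(39 \cdot 37 + g{\left(P,-4 \right)}\right)\right) \left(44184 - 22998\right) = \left(-27274 + \left(39 \cdot 37 + \left(5 - -7\right)\right)\right) \left(44184 - 22998\right) = \left(-27274 + \left(1443 + \left(5 + 7\right)\right)\right) 21186 = \left(-27274 + \left(1443 + 12\right)\right) 21186 = \left(-27274 + 1455\right) 21186 = \left(-25819\right) 21186 = -547001334$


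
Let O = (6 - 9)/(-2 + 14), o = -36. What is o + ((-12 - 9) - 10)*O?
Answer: -113/4 ≈ -28.250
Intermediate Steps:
O = -1/4 (O = -3/12 = -3*1/12 = -1/4 ≈ -0.25000)
o + ((-12 - 9) - 10)*O = -36 + ((-12 - 9) - 10)*(-1/4) = -36 + (-21 - 10)*(-1/4) = -36 - 31*(-1/4) = -36 + 31/4 = -113/4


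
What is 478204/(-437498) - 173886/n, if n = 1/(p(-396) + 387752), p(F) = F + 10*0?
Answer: -14734010704203686/218749 ≈ -6.7356e+10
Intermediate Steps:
p(F) = F (p(F) = F + 0 = F)
n = 1/387356 (n = 1/(-396 + 387752) = 1/387356 ≈ 2.5816e-6)
478204/(-437498) - 173886/n = 478204/(-437498) - 173886/1/387356 = 478204*(-1/437498) - 173886*387356 = -239102/218749 - 67355785416 = -14734010704203686/218749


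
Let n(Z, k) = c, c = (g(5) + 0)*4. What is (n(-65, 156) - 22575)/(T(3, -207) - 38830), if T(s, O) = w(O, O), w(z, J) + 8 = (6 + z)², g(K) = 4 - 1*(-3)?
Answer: -22547/1563 ≈ -14.425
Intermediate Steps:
g(K) = 7 (g(K) = 4 + 3 = 7)
w(z, J) = -8 + (6 + z)²
c = 28 (c = (7 + 0)*4 = 7*4 = 28)
n(Z, k) = 28
T(s, O) = -8 + (6 + O)²
(n(-65, 156) - 22575)/(T(3, -207) - 38830) = (28 - 22575)/((-8 + (6 - 207)²) - 38830) = -22547/((-8 + (-201)²) - 38830) = -22547/((-8 + 40401) - 38830) = -22547/(40393 - 38830) = -22547/1563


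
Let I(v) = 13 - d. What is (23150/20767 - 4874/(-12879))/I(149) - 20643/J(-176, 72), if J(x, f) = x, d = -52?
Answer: 358944354705043/3059721727920 ≈ 117.31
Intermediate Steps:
I(v) = 65 (I(v) = 13 - 1*(-52) = 13 + 52 = 65)
(23150/20767 - 4874/(-12879))/I(149) - 20643/J(-176, 72) = (23150/20767 - 4874/(-12879))/65 - 20643/(-176) = (23150*(1/20767) - 4874*(-1/12879))*(1/65) - 20643*(-1/176) = (23150/20767 + 4874/12879)*(1/65) + 20643/176 = (399367208/267458193)*(1/65) + 20643/176 = 399367208/17384782545 + 20643/176 = 358944354705043/3059721727920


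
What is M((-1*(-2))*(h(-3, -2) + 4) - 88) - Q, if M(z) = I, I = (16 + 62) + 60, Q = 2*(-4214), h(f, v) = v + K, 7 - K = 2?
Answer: 8566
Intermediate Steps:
K = 5 (K = 7 - 1*2 = 7 - 2 = 5)
h(f, v) = 5 + v (h(f, v) = v + 5 = 5 + v)
Q = -8428
I = 138 (I = 78 + 60 = 138)
M(z) = 138
M((-1*(-2))*(h(-3, -2) + 4) - 88) - Q = 138 - 1*(-8428) = 138 + 8428 = 8566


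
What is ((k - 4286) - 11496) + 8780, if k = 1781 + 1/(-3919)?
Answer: -20461100/3919 ≈ -5221.0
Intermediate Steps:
k = 6979738/3919 (k = 1781 - 1/3919 = 6979738/3919 ≈ 1781.0)
((k - 4286) - 11496) + 8780 = ((6979738/3919 - 4286) - 11496) + 8780 = (-9817096/3919 - 11496) + 8780 = -54869920/3919 + 8780 = -20461100/3919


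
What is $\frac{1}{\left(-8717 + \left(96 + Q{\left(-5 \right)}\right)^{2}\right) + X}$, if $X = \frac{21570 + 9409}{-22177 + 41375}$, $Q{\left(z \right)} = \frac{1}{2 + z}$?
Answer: $\frac{172782}{75458179} \approx 0.0022898$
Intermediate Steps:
$X = \frac{30979}{19198} \approx 1.6137$
$\frac{1}{\left(-8717 + \left(96 + Q{\left(-5 \right)}\right)^{2}\right) + X} = \frac{1}{\left(-8717 + \left(96 + \frac{1}{2 - 5}\right)^{2}\right) + \frac{30979}{19198}} = \frac{1}{\left(-8717 + \left(96 + \frac{1}{-3}\right)^{2}\right) + \frac{30979}{19198}} = \frac{1}{\left(-8717 + \left(96 - \frac{1}{3}\right)^{2}\right) + \frac{30979}{19198}} = \frac{1}{\left(-8717 + \left(\frac{287}{3}\right)^{2}\right) + \frac{30979}{19198}} = \frac{1}{\left(-8717 + \frac{82369}{9}\right) + \frac{30979}{19198}} = \frac{1}{\frac{3916}{9} + \frac{30979}{19198}} = \frac{1}{\frac{75458179}{172782}} = \frac{172782}{75458179}$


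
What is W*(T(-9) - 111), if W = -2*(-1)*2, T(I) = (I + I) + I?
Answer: -552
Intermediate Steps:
T(I) = 3*I (T(I) = 2*I + I = 3*I)
W = 4 (W = 2*2 = 4)
W*(T(-9) - 111) = 4*(3*(-9) - 111) = 4*(-27 - 111) = 4*(-138) = -552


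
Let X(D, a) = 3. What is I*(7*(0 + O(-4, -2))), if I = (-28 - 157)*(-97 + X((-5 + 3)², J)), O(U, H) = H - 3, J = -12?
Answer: -608650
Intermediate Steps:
O(U, H) = -3 + H
I = 17390 (I = (-28 - 157)*(-97 + 3) = -185*(-94) = 17390)
I*(7*(0 + O(-4, -2))) = 17390*(7*(0 + (-3 - 2))) = 17390*(7*(0 - 5)) = 17390*(7*(-5)) = 17390*(-35) = -608650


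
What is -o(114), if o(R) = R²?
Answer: -12996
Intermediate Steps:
-o(114) = -1*114² = -1*12996 = -12996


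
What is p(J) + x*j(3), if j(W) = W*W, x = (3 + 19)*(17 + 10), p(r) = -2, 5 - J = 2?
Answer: 5344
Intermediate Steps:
J = 3 (J = 5 - 1*2 = 5 - 2 = 3)
x = 594 (x = 22*27 = 594)
j(W) = W²
p(J) + x*j(3) = -2 + 594*3² = -2 + 594*9 = -2 + 5346 = 5344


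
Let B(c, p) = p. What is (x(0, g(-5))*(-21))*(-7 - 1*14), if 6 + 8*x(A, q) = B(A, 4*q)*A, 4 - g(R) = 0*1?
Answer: -1323/4 ≈ -330.75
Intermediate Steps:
g(R) = 4 (g(R) = 4 - 0 = 4 - 1*0 = 4 + 0 = 4)
x(A, q) = -¾ + A*q/2 (x(A, q) = -¾ + ((4*q)*A)/8 = -¾ + (4*A*q)/8 = -¾ + A*q/2)
(x(0, g(-5))*(-21))*(-7 - 1*14) = ((-¾ + (½)*0*4)*(-21))*(-7 - 1*14) = ((-¾ + 0)*(-21))*(-7 - 14) = -¾*(-21)*(-21) = (63/4)*(-21) = -1323/4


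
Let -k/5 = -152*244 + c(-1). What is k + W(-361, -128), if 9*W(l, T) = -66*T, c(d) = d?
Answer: 559151/3 ≈ 1.8638e+5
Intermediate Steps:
W(l, T) = -22*T/3 (W(l, T) = (-66*T)/9 = -22*T/3)
k = 185445 (k = -5*(-152*244 - 1) = -5*(-37088 - 1) = -5*(-37089) = 185445)
k + W(-361, -128) = 185445 - 22/3*(-128) = 185445 + 2816/3 = 559151/3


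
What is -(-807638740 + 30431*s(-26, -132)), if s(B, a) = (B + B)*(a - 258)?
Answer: 190498060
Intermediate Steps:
s(B, a) = 2*B*(-258 + a) (s(B, a) = (2*B)*(-258 + a) = 2*B*(-258 + a))
-(-807638740 + 30431*s(-26, -132)) = -30431/(1/(-26540 + 2*(-26)*(-258 - 132))) = -30431/(1/(-26540 + 2*(-26)*(-390))) = -30431/(1/(-26540 + 20280)) = -30431/(1/(-6260)) = -30431/(-1/6260) = -30431*(-6260) = 190498060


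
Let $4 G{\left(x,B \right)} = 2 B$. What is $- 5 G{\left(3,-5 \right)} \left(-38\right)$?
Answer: $-475$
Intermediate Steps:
$G{\left(x,B \right)} = \frac{B}{2}$ ($G{\left(x,B \right)} = \frac{2 B}{4} = \frac{B}{2}$)
$- 5 G{\left(3,-5 \right)} \left(-38\right) = - 5 \cdot \frac{1}{2} \left(-5\right) \left(-38\right) = \left(-5\right) \left(- \frac{5}{2}\right) \left(-38\right) = \frac{25}{2} \left(-38\right) = -475$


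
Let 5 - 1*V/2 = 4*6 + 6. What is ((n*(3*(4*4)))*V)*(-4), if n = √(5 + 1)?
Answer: 9600*√6 ≈ 23515.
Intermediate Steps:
n = √6 ≈ 2.4495
V = -50 (V = 10 - 2*(4*6 + 6) = 10 - 2*(24 + 6) = 10 - 2*30 = 10 - 60 = -50)
((n*(3*(4*4)))*V)*(-4) = ((√6*(3*(4*4)))*(-50))*(-4) = ((√6*(3*16))*(-50))*(-4) = ((√6*48)*(-50))*(-4) = ((48*√6)*(-50))*(-4) = -2400*√6*(-4) = 9600*√6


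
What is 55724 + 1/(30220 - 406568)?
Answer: 20971615951/376348 ≈ 55724.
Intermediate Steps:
55724 + 1/(30220 - 406568) = 55724 + 1/(-376348) = 55724 - 1/376348 = 20971615951/376348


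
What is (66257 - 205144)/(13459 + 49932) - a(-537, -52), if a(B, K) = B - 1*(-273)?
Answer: 16596337/63391 ≈ 261.81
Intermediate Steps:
a(B, K) = 273 + B (a(B, K) = B + 273 = 273 + B)
(66257 - 205144)/(13459 + 49932) - a(-537, -52) = (66257 - 205144)/(13459 + 49932) - (273 - 537) = -138887/63391 - 1*(-264) = -138887*1/63391 + 264 = -138887/63391 + 264 = 16596337/63391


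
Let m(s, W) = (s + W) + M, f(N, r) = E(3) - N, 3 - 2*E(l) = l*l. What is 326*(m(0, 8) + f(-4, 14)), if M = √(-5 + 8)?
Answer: 2934 + 326*√3 ≈ 3498.6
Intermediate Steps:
E(l) = 3/2 - l²/2 (E(l) = 3/2 - l*l/2 = 3/2 - l²/2)
f(N, r) = -3 - N (f(N, r) = (3/2 - ½*3²) - N = (3/2 - ½*9) - N = (3/2 - 9/2) - N = -3 - N)
M = √3 ≈ 1.7320
m(s, W) = W + s + √3 (m(s, W) = (s + W) + √3 = (W + s) + √3 = W + s + √3)
326*(m(0, 8) + f(-4, 14)) = 326*((8 + 0 + √3) + (-3 - 1*(-4))) = 326*((8 + √3) + (-3 + 4)) = 326*((8 + √3) + 1) = 326*(9 + √3) = 2934 + 326*√3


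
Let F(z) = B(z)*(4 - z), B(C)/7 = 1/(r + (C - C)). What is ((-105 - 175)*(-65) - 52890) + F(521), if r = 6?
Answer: -211759/6 ≈ -35293.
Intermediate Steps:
B(C) = 7/6 (B(C) = 7/(6 + (C - C)) = 7/(6 + 0) = 7/6)
F(z) = 14/3 - 7*z/6 (F(z) = 7*(4 - z)/6 = 14/3 - 7*z/6)
((-105 - 175)*(-65) - 52890) + F(521) = ((-105 - 175)*(-65) - 52890) + (14/3 - 7/6*521) = (-280*(-65) - 52890) + (14/3 - 3647/6) = (18200 - 52890) - 3619/6 = -34690 - 3619/6 = -211759/6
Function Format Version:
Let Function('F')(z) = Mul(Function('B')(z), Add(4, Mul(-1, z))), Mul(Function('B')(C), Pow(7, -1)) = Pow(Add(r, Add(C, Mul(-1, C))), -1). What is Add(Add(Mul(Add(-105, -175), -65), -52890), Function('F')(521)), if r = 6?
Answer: Rational(-211759, 6) ≈ -35293.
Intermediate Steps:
Function('B')(C) = Rational(7, 6) (Function('B')(C) = Mul(7, Pow(Add(6, Add(C, Mul(-1, C))), -1)) = Mul(7, Pow(Add(6, 0), -1)) = Mul(7, Pow(6, -1)) = Mul(7, Rational(1, 6)) = Rational(7, 6))
Function('F')(z) = Add(Rational(14, 3), Mul(Rational(-7, 6), z)) (Function('F')(z) = Mul(Rational(7, 6), Add(4, Mul(-1, z))) = Add(Rational(14, 3), Mul(Rational(-7, 6), z)))
Add(Add(Mul(Add(-105, -175), -65), -52890), Function('F')(521)) = Add(Add(Mul(Add(-105, -175), -65), -52890), Add(Rational(14, 3), Mul(Rational(-7, 6), 521))) = Add(Add(Mul(-280, -65), -52890), Add(Rational(14, 3), Rational(-3647, 6))) = Add(Add(18200, -52890), Rational(-3619, 6)) = Add(-34690, Rational(-3619, 6)) = Rational(-211759, 6)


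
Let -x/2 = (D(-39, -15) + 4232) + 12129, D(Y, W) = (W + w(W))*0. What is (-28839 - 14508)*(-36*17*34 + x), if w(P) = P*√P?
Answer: 2320364910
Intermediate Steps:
w(P) = P^(3/2)
D(Y, W) = 0 (D(Y, W) = (W + W^(3/2))*0 = 0)
x = -32722 (x = -2*((0 + 4232) + 12129) = -2*(4232 + 12129) = -2*16361 = -32722)
(-28839 - 14508)*(-36*17*34 + x) = (-28839 - 14508)*(-36*17*34 - 32722) = -43347*(-612*34 - 32722) = -43347*(-20808 - 32722) = -43347*(-53530) = 2320364910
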